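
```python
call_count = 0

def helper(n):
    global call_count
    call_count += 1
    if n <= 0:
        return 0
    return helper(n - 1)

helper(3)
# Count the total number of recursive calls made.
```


helper(3) calls helper(2) calls ... calls helper(0)
Total calls: 3 + 1 (for base case) = 4


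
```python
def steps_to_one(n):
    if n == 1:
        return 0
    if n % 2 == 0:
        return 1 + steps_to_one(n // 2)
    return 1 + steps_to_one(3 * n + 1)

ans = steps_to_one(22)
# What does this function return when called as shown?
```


steps_to_one(22)
22 is even -> steps_to_one(11)
11 is odd -> 3*11+1 = 34 -> steps_to_one(34)
34 is even -> steps_to_one(17)
17 is odd -> 3*17+1 = 52 -> steps_to_one(52)
52 is even -> steps_to_one(26)
26 is even -> steps_to_one(13)
13 is odd -> 3*13+1 = 40 -> steps_to_one(40)
40 is even -> steps_to_one(20)
20 is even -> steps_to_one(10)
10 is even -> steps_to_one(5)
5 is odd -> 3*5+1 = 16 -> steps_to_one(16)
16 is even -> steps_to_one(8)
8 is even -> steps_to_one(4)
4 is even -> steps_to_one(2)
2 is even -> steps_to_one(1)
Reached 1 after 15 steps
= 15


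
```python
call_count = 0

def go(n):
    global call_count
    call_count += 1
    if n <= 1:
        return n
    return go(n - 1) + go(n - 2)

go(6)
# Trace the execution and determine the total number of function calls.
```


go(6) calls go(5) and go(4); each non-base call branches into two more.
Let C(k) = total number of calls made by go(k), including the call to go(k) itself.
Base cases: C(0) = 1, C(1) = 1
Recurrence: C(k) = 1 + C(k-1) + C(k-2)
  C(2) = 1 + C(1) + C(0) = 1 + 1 + 1 = 3
  C(3) = 1 + C(2) + C(1) = 1 + 3 + 1 = 5
  C(4) = 1 + C(3) + C(2) = 1 + 5 + 3 = 9
  C(5) = 1 + C(4) + C(3) = 1 + 9 + 5 = 15
  C(6) = 1 + C(5) + C(4) = 1 + 15 + 9 = 25
Total calls = C(6) = 25


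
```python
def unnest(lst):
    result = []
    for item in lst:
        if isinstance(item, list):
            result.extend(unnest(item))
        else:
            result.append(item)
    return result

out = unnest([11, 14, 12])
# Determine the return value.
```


unnest([11, 14, 12])
Processing each element:
  11 is not a list -> append 11
  14 is not a list -> append 14
  12 is not a list -> append 12
= [11, 14, 12]


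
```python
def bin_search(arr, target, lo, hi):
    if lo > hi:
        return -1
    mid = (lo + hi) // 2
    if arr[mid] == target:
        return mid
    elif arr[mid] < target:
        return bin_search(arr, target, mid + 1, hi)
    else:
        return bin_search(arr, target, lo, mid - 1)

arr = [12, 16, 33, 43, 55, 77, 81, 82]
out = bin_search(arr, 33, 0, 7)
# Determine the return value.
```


bin_search(arr, 33, 0, 7)
lo=0, hi=7, mid=3, arr[mid]=43
43 > 33, search left half
lo=0, hi=2, mid=1, arr[mid]=16
16 < 33, search right half
lo=2, hi=2, mid=2, arr[mid]=33
arr[2] == 33, found at index 2
= 2


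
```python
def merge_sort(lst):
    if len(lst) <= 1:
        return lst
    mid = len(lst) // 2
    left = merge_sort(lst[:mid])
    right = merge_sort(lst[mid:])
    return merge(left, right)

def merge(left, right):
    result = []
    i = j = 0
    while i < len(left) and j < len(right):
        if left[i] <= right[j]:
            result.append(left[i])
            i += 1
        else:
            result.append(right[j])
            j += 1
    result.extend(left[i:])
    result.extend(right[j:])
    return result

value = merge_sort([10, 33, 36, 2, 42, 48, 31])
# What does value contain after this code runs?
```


merge_sort([10, 33, 36, 2, 42, 48, 31])
Split into [10, 33, 36] and [2, 42, 48, 31]
Left sorted: [10, 33, 36]
Right sorted: [2, 31, 42, 48]
Merge [10, 33, 36] and [2, 31, 42, 48]
= [2, 10, 31, 33, 36, 42, 48]


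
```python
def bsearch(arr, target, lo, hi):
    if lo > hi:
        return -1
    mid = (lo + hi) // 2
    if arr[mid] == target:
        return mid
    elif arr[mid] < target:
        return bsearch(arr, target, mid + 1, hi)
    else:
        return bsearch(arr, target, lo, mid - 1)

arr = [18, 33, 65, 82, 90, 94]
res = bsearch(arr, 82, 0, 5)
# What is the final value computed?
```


bsearch(arr, 82, 0, 5)
lo=0, hi=5, mid=2, arr[mid]=65
65 < 82, search right half
lo=3, hi=5, mid=4, arr[mid]=90
90 > 82, search left half
lo=3, hi=3, mid=3, arr[mid]=82
arr[3] == 82, found at index 3
= 3


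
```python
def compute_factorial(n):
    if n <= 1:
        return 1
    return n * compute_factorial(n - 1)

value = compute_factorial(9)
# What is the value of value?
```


compute_factorial(9)
= 9 * compute_factorial(8)
= 9 * 8 * compute_factorial(7)
= 9 * 8 * 7 * compute_factorial(6)
= 9 * 8 * 7 * 6 * compute_factorial(5)
= 9 * 8 * 7 * 6 * 5 * compute_factorial(4)
= 9 * 8 * 7 * 6 * 5 * 4 * compute_factorial(3)
= 9 * 8 * 7 * 6 * 5 * 4 * 3 * compute_factorial(2)
= 9 * 8 * 7 * 6 * 5 * 4 * 3 * 2 * compute_factorial(1)
= 9 * 8 * 7 * 6 * 5 * 4 * 3 * 2 * 1
= 362880


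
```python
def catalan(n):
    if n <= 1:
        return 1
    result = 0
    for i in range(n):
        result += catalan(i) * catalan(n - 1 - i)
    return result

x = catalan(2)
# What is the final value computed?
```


catalan(2)
= sum of catalan(i) * catalan(2-1-i) for i in 0..1
  catalan(0)*catalan(1) = 1*1 = 1
  catalan(1)*catalan(0) = 1*1 = 1
= 1 + 1
= 2


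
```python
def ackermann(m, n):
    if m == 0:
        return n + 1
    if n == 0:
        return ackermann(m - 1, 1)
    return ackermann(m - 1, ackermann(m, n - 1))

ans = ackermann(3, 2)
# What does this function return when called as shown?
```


ackermann(3, 2)
= ackermann(2, ackermann(3, 1))
First compute ackermann(3, 1) = 13
= ackermann(2, 13)
= 29


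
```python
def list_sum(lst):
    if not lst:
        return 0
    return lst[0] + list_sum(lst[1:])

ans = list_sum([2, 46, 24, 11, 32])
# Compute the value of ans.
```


list_sum([2, 46, 24, 11, 32])
= 2 + list_sum([46, 24, 11, 32])
= 2 + 46 + list_sum([24, 11, 32])
= 2 + 46 + 24 + list_sum([11, 32])
= 2 + 46 + 24 + 11 + list_sum([32])
= 2 + 46 + 24 + 11 + 32 + list_sum([])
= 2 + 46 + 24 + 11 + 32 + 0
= 115


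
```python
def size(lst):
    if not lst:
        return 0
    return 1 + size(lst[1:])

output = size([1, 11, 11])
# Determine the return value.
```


size([1, 11, 11])
= 1 + size([11, 11])
= 1 + 1 + size([11])
= 1 + 1 + 1 + size([])
= 1 + 1 + 1 + 0
= 3


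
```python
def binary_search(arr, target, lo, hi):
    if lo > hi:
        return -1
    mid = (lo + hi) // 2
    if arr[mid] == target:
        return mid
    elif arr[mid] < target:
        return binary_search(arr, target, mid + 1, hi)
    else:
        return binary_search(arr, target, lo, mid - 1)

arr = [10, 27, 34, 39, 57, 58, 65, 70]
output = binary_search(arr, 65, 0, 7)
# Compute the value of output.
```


binary_search(arr, 65, 0, 7)
lo=0, hi=7, mid=3, arr[mid]=39
39 < 65, search right half
lo=4, hi=7, mid=5, arr[mid]=58
58 < 65, search right half
lo=6, hi=7, mid=6, arr[mid]=65
arr[6] == 65, found at index 6
= 6


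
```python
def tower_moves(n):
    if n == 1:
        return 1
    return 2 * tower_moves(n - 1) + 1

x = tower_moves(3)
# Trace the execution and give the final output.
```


tower_moves(3)
= 2 * tower_moves(2) + 1
= 2 * (2 * tower_moves(1) + 1) + 1
Now compute bottom-up:
tower_moves(1) = 1
tower_moves(2) = 2 * 1 + 1 = 3
tower_moves(3) = 2 * 3 + 1 = 7
= 7


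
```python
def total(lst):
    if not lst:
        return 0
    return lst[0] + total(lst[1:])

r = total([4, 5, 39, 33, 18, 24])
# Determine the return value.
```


total([4, 5, 39, 33, 18, 24])
= 4 + total([5, 39, 33, 18, 24])
= 4 + 5 + total([39, 33, 18, 24])
= 4 + 5 + 39 + total([33, 18, 24])
= 4 + 5 + 39 + 33 + total([18, 24])
= 4 + 5 + 39 + 33 + 18 + total([24])
= 4 + 5 + 39 + 33 + 18 + 24 + total([])
= 4 + 5 + 39 + 33 + 18 + 24 + 0
= 123


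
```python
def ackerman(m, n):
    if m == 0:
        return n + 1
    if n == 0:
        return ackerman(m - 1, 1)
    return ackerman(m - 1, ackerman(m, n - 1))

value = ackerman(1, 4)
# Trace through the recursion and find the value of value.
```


ackerman(1, 4)
= ackerman(0, ackerman(1, 3))
First compute ackerman(1, 3) = 5
= ackerman(0, 5)
= 6


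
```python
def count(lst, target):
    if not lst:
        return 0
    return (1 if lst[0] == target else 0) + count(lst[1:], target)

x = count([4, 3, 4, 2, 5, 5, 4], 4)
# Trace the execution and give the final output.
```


count([4, 3, 4, 2, 5, 5, 4], 4)
lst[0]=4 == 4: 1 + count([3, 4, 2, 5, 5, 4], 4)
lst[0]=3 != 4: 0 + count([4, 2, 5, 5, 4], 4)
lst[0]=4 == 4: 1 + count([2, 5, 5, 4], 4)
lst[0]=2 != 4: 0 + count([5, 5, 4], 4)
lst[0]=5 != 4: 0 + count([5, 4], 4)
lst[0]=5 != 4: 0 + count([4], 4)
lst[0]=4 == 4: 1 + count([], 4)
= 3


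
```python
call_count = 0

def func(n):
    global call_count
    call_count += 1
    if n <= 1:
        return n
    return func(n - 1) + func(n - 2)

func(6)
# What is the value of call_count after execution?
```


func(6) calls func(5) and func(4); each non-base call branches into two more.
Let C(k) = total number of calls made by func(k), including the call to func(k) itself.
Base cases: C(0) = 1, C(1) = 1
Recurrence: C(k) = 1 + C(k-1) + C(k-2)
  C(2) = 1 + C(1) + C(0) = 1 + 1 + 1 = 3
  C(3) = 1 + C(2) + C(1) = 1 + 3 + 1 = 5
  C(4) = 1 + C(3) + C(2) = 1 + 5 + 3 = 9
  C(5) = 1 + C(4) + C(3) = 1 + 9 + 5 = 15
  C(6) = 1 + C(5) + C(4) = 1 + 15 + 9 = 25
Total calls = C(6) = 25


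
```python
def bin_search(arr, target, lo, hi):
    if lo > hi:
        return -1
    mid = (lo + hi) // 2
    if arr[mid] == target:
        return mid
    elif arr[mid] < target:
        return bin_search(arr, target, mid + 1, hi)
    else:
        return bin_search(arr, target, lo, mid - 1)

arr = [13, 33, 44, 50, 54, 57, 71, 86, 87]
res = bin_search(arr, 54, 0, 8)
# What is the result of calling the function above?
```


bin_search(arr, 54, 0, 8)
lo=0, hi=8, mid=4, arr[mid]=54
arr[4] == 54, found at index 4
= 4


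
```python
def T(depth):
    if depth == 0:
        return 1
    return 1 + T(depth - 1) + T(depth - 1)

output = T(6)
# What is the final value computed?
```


T(6)
= 1 + T(5) + T(5)
= 1 + 2 * T(5)
T(k) = 2^(k+1) - 1
T(0) = 1
T(1) = 3
T(2) = 7
T(3) = 15
T(4) = 31
T(6) = 2^7 - 1 = 127


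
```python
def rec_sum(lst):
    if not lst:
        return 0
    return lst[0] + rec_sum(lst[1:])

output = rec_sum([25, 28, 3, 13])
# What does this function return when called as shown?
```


rec_sum([25, 28, 3, 13])
= 25 + rec_sum([28, 3, 13])
= 25 + 28 + rec_sum([3, 13])
= 25 + 28 + 3 + rec_sum([13])
= 25 + 28 + 3 + 13 + rec_sum([])
= 25 + 28 + 3 + 13 + 0
= 69


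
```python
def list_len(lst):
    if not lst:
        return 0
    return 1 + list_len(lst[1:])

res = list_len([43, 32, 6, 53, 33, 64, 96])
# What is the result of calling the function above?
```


list_len([43, 32, 6, 53, 33, 64, 96])
= 1 + list_len([32, 6, 53, 33, 64, 96])
= 1 + 1 + list_len([6, 53, 33, 64, 96])
= 1 + 1 + 1 + list_len([53, 33, 64, 96])
= 1 + 1 + 1 + 1 + list_len([33, 64, 96])
= 1 + 1 + 1 + 1 + 1 + list_len([64, 96])
= 1 + 1 + 1 + 1 + 1 + 1 + list_len([96])
= 1 + 1 + 1 + 1 + 1 + 1 + 1 + list_len([])
= 1 + 1 + 1 + 1 + 1 + 1 + 1 + 0
= 7


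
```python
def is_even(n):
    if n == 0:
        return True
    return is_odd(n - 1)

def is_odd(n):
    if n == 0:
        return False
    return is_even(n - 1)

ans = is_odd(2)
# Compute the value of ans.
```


is_odd(2)
= is_even(1)
= is_odd(0)
n == 0: return False
= False


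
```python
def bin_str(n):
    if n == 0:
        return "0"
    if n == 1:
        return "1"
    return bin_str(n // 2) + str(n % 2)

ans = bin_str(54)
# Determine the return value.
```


bin_str(54)
= bin_str(27) + "0"
= bin_str(13) + "1" + "0"
= bin_str(6) + "1" + "1" + "0"
= bin_str(3) + "0" + "1" + "1" + "0"
= bin_str(1) + "1" + "0" + "1" + "1" + "0"
= "1" + "1" + "0" + "1" + "1" + "0"
= "110110"


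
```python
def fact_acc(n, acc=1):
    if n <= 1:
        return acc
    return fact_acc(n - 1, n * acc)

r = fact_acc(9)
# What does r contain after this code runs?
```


fact_acc(9, 1)
= fact_acc(8, 9 * 1) = fact_acc(8, 9)
= fact_acc(7, 8 * 9) = fact_acc(7, 72)
= fact_acc(6, 7 * 72) = fact_acc(6, 504)
= fact_acc(5, 6 * 504) = fact_acc(5, 3024)
= fact_acc(4, 5 * 3024) = fact_acc(4, 15120)
= fact_acc(3, 4 * 15120) = fact_acc(3, 60480)
= fact_acc(2, 3 * 60480) = fact_acc(2, 181440)
= fact_acc(1, 2 * 181440) = fact_acc(1, 362880)
n <= 1, return acc = 362880


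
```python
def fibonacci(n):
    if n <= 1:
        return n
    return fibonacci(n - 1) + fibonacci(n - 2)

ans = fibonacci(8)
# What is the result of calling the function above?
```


fibonacci(8)
= fibonacci(7) + fibonacci(6)
= (fibonacci(6) + fibonacci(5)) + fibonacci(6)
Computing bottom-up: fibonacci(0)=0, fibonacci(1)=1, fibonacci(2)=1, fibonacci(3)=2, fibonacci(4)=3, fibonacci(5)=5, fibonacci(6)=8, fibonacci(7)=13, fibonacci(8)=21
= 21


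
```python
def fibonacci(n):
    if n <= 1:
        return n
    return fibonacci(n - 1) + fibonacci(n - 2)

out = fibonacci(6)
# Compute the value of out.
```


fibonacci(6)
= fibonacci(5) + fibonacci(4)
= (fibonacci(4) + fibonacci(3)) + fibonacci(4)
Computing bottom-up: fibonacci(0)=0, fibonacci(1)=1, fibonacci(2)=1, fibonacci(3)=2, fibonacci(4)=3, fibonacci(5)=5, fibonacci(6)=8
= 8


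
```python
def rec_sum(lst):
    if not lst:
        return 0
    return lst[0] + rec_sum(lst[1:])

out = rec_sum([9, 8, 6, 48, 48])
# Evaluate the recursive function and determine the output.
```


rec_sum([9, 8, 6, 48, 48])
= 9 + rec_sum([8, 6, 48, 48])
= 9 + 8 + rec_sum([6, 48, 48])
= 9 + 8 + 6 + rec_sum([48, 48])
= 9 + 8 + 6 + 48 + rec_sum([48])
= 9 + 8 + 6 + 48 + 48 + rec_sum([])
= 9 + 8 + 6 + 48 + 48 + 0
= 119


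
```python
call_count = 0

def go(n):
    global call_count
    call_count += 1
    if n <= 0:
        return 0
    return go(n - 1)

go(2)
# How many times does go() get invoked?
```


go(2) calls go(1) calls ... calls go(0)
Total calls: 2 + 1 (for base case) = 3


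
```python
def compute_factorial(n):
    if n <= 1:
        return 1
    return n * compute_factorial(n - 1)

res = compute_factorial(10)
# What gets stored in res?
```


compute_factorial(10)
= 10 * compute_factorial(9)
= 10 * 9 * compute_factorial(8)
= 10 * 9 * 8 * compute_factorial(7)
= 10 * 9 * 8 * 7 * compute_factorial(6)
= 10 * 9 * 8 * 7 * 6 * compute_factorial(5)
= 10 * 9 * 8 * 7 * 6 * 5 * compute_factorial(4)
= 10 * 9 * 8 * 7 * 6 * 5 * 4 * compute_factorial(3)
= 10 * 9 * 8 * 7 * 6 * 5 * 4 * 3 * compute_factorial(2)
= 10 * 9 * 8 * 7 * 6 * 5 * 4 * 3 * 2 * compute_factorial(1)
= 10 * 9 * 8 * 7 * 6 * 5 * 4 * 3 * 2 * 1
= 3628800


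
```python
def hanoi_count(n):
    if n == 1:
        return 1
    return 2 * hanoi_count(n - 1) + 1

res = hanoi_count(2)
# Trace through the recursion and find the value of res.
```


hanoi_count(2)
= 2 * hanoi_count(1) + 1
Now compute bottom-up:
hanoi_count(1) = 1
hanoi_count(2) = 2 * 1 + 1 = 3
= 3


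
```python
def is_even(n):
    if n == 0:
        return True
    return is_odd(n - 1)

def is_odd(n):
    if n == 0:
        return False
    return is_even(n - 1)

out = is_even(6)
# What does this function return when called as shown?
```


is_even(6)
= is_odd(5)
= is_even(4)
= is_odd(3)
= is_even(2)
= is_odd(1)
= is_even(0)
n == 0: return True
= True


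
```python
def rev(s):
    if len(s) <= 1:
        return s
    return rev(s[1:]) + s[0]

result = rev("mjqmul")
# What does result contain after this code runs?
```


rev("mjqmul")
= rev("jqmul") + "m"
= rev("qmul") + "j" + "m"
= rev("mul") + "q" + "j" + "m"
= rev("ul") + "m" + "q" + "j" + "m"
= rev("l") + "u" + "m" + "q" + "j" + "m"
= "l" + "u" + "m" + "q" + "j" + "m"
= "lumqjm"


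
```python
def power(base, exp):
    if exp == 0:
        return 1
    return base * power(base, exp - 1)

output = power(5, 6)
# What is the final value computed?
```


power(5, 6)
= 5 * power(5, 5)
= 5 * 5 * power(5, 4)
= 5 * 5 * 5 * power(5, 3)
= 5 * 5 * 5 * 5 * power(5, 2)
= 5 * 5 * 5 * 5 * 5 * power(5, 1)
= 5 * 5 * 5 * 5 * 5 * 5 * power(5, 0)
= 5 * 5 * 5 * 5 * 5 * 5 * 1
= 15625


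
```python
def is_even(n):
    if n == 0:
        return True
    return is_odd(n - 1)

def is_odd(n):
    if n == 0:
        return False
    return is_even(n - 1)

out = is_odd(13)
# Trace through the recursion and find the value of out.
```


is_odd(13)
= is_even(12)
= is_odd(11)
= is_even(10)
= is_odd(9)
= is_even(8)
= is_odd(7)
= is_even(6)
= is_odd(5)
= is_even(4)
= is_odd(3)
= is_even(2)
= is_odd(1)
= is_even(0)
n == 0: return True
= True


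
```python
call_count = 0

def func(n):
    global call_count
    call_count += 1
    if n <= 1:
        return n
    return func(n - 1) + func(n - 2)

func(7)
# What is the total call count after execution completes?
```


func(7) calls func(6) and func(5); each non-base call branches into two more.
Let C(k) = total number of calls made by func(k), including the call to func(k) itself.
Base cases: C(0) = 1, C(1) = 1
Recurrence: C(k) = 1 + C(k-1) + C(k-2)
  C(2) = 1 + C(1) + C(0) = 1 + 1 + 1 = 3
  C(3) = 1 + C(2) + C(1) = 1 + 3 + 1 = 5
  C(4) = 1 + C(3) + C(2) = 1 + 5 + 3 = 9
  C(5) = 1 + C(4) + C(3) = 1 + 9 + 5 = 15
  C(6) = 1 + C(5) + C(4) = 1 + 15 + 9 = 25
  C(7) = 1 + C(6) + C(5) = 1 + 25 + 15 = 41
Total calls = C(7) = 41


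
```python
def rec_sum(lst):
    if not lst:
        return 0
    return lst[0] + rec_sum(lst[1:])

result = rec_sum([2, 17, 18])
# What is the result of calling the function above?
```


rec_sum([2, 17, 18])
= 2 + rec_sum([17, 18])
= 2 + 17 + rec_sum([18])
= 2 + 17 + 18 + rec_sum([])
= 2 + 17 + 18 + 0
= 37


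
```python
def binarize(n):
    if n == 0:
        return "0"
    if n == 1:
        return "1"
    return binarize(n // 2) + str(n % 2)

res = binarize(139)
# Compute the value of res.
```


binarize(139)
= binarize(69) + "1"
= binarize(34) + "1" + "1"
= binarize(17) + "0" + "1" + "1"
= binarize(8) + "1" + "0" + "1" + "1"
= binarize(4) + "0" + "1" + "0" + "1" + "1"
= binarize(2) + "0" + "0" + "1" + "0" + "1" + "1"
= binarize(1) + "0" + "0" + "0" + "1" + "0" + "1" + "1"
= "1" + "0" + "0" + "0" + "1" + "0" + "1" + "1"
= "10001011"


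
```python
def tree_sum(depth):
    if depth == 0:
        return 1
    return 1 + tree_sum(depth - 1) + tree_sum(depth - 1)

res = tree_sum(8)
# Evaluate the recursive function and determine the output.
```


tree_sum(8)
= 1 + tree_sum(7) + tree_sum(7)
= 1 + 2 * tree_sum(7)
tree_sum(k) = 2^(k+1) - 1
tree_sum(0) = 1
tree_sum(1) = 3
tree_sum(2) = 7
tree_sum(3) = 15
tree_sum(4) = 31
tree_sum(8) = 2^9 - 1 = 511


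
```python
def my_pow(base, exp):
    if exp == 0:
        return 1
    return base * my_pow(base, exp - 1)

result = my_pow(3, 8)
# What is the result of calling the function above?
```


my_pow(3, 8)
= 3 * my_pow(3, 7)
= 3 * 3 * my_pow(3, 6)
= 3 * 3 * 3 * my_pow(3, 5)
= 3 * 3 * 3 * 3 * my_pow(3, 4)
= 3 * 3 * 3 * 3 * 3 * my_pow(3, 3)
= 3 * 3 * 3 * 3 * 3 * 3 * my_pow(3, 2)
= 3 * 3 * 3 * 3 * 3 * 3 * 3 * my_pow(3, 1)
= 3 * 3 * 3 * 3 * 3 * 3 * 3 * 3 * my_pow(3, 0)
= 3 * 3 * 3 * 3 * 3 * 3 * 3 * 3 * 1
= 6561


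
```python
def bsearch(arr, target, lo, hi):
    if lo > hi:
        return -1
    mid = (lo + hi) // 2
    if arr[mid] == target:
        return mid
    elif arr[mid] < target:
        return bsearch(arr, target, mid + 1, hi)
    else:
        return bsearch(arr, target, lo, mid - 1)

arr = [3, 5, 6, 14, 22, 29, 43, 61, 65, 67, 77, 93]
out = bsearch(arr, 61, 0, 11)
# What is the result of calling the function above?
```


bsearch(arr, 61, 0, 11)
lo=0, hi=11, mid=5, arr[mid]=29
29 < 61, search right half
lo=6, hi=11, mid=8, arr[mid]=65
65 > 61, search left half
lo=6, hi=7, mid=6, arr[mid]=43
43 < 61, search right half
lo=7, hi=7, mid=7, arr[mid]=61
arr[7] == 61, found at index 7
= 7


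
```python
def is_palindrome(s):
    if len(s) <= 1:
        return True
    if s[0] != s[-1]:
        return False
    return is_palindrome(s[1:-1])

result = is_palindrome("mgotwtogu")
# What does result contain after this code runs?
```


is_palindrome("mgotwtogu")
"mgotwtogu": s[0]='m' != s[-1]='u' -> False
= False


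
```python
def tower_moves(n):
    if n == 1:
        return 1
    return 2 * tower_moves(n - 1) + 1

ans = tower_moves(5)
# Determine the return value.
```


tower_moves(5)
= 2 * tower_moves(4) + 1
= 2 * (2 * tower_moves(3) + 1) + 1
= 2 * (2 * (2 * tower_moves(2) + 1) + 1) + 1
= 2 * (2 * (2 * (2 * tower_moves(1) + 1) + 1) + 1) + 1
Now compute bottom-up:
tower_moves(1) = 1
tower_moves(2) = 2 * 1 + 1 = 3
tower_moves(3) = 2 * 3 + 1 = 7
tower_moves(4) = 2 * 7 + 1 = 15
tower_moves(5) = 2 * 15 + 1 = 31
= 31


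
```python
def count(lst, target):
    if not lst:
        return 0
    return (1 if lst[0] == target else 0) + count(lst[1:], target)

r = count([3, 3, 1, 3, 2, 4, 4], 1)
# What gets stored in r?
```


count([3, 3, 1, 3, 2, 4, 4], 1)
lst[0]=3 != 1: 0 + count([3, 1, 3, 2, 4, 4], 1)
lst[0]=3 != 1: 0 + count([1, 3, 2, 4, 4], 1)
lst[0]=1 == 1: 1 + count([3, 2, 4, 4], 1)
lst[0]=3 != 1: 0 + count([2, 4, 4], 1)
lst[0]=2 != 1: 0 + count([4, 4], 1)
lst[0]=4 != 1: 0 + count([4], 1)
lst[0]=4 != 1: 0 + count([], 1)
= 1


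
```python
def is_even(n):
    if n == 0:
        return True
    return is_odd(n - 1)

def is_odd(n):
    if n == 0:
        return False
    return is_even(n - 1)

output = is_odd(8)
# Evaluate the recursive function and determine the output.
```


is_odd(8)
= is_even(7)
= is_odd(6)
= is_even(5)
= is_odd(4)
= is_even(3)
= is_odd(2)
= is_even(1)
= is_odd(0)
n == 0: return False
= False


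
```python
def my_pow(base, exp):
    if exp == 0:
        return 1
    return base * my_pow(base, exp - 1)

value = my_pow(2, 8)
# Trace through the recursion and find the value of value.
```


my_pow(2, 8)
= 2 * my_pow(2, 7)
= 2 * 2 * my_pow(2, 6)
= 2 * 2 * 2 * my_pow(2, 5)
= 2 * 2 * 2 * 2 * my_pow(2, 4)
= 2 * 2 * 2 * 2 * 2 * my_pow(2, 3)
= 2 * 2 * 2 * 2 * 2 * 2 * my_pow(2, 2)
= 2 * 2 * 2 * 2 * 2 * 2 * 2 * my_pow(2, 1)
= 2 * 2 * 2 * 2 * 2 * 2 * 2 * 2 * my_pow(2, 0)
= 2 * 2 * 2 * 2 * 2 * 2 * 2 * 2 * 1
= 256


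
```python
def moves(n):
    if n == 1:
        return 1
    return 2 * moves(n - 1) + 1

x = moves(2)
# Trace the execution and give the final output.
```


moves(2)
= 2 * moves(1) + 1
Now compute bottom-up:
moves(1) = 1
moves(2) = 2 * 1 + 1 = 3
= 3


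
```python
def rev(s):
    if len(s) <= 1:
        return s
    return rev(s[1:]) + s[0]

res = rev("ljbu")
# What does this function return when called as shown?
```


rev("ljbu")
= rev("jbu") + "l"
= rev("bu") + "j" + "l"
= rev("u") + "b" + "j" + "l"
= "u" + "b" + "j" + "l"
= "ubjl"


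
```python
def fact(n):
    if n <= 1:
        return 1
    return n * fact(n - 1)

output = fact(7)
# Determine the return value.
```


fact(7)
= 7 * fact(6)
= 7 * 6 * fact(5)
= 7 * 6 * 5 * fact(4)
= 7 * 6 * 5 * 4 * fact(3)
= 7 * 6 * 5 * 4 * 3 * fact(2)
= 7 * 6 * 5 * 4 * 3 * 2 * fact(1)
= 7 * 6 * 5 * 4 * 3 * 2 * 1
= 5040


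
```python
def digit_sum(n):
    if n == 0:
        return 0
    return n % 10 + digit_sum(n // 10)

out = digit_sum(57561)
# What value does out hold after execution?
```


digit_sum(57561)
= 1 + digit_sum(5756)
= 1 + 6 + digit_sum(575)
= 1 + 6 + 5 + digit_sum(57)
= 1 + 6 + 5 + 7 + digit_sum(5)
= 1 + 6 + 5 + 7 + 5 + digit_sum(0)
= 1 + 6 + 5 + 7 + 5 + 0
= 24


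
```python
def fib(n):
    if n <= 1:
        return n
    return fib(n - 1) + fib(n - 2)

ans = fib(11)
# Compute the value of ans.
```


fib(11)
= fib(10) + fib(9)
= (fib(9) + fib(8)) + fib(9)
Computing bottom-up: fib(0)=0, fib(1)=1, fib(2)=1, fib(3)=2, fib(4)=3, fib(5)=5, fib(6)=8, fib(7)=13, fib(8)=21, fib(9)=34, fib(10)=55, fib(11)=89
= 89


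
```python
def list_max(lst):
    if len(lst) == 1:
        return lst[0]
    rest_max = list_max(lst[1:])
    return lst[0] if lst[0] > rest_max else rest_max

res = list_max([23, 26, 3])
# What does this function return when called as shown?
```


list_max([23, 26, 3])
= compare 23 with list_max([26, 3])
= compare 26 with list_max([3])
Base: list_max([3]) = 3
compare 26 with 3: max = 26
compare 23 with 26: max = 26
= 26


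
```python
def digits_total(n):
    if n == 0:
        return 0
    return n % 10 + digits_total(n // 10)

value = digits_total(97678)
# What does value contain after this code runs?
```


digits_total(97678)
= 8 + digits_total(9767)
= 8 + 7 + digits_total(976)
= 8 + 7 + 6 + digits_total(97)
= 8 + 7 + 6 + 7 + digits_total(9)
= 8 + 7 + 6 + 7 + 9 + digits_total(0)
= 8 + 7 + 6 + 7 + 9 + 0
= 37


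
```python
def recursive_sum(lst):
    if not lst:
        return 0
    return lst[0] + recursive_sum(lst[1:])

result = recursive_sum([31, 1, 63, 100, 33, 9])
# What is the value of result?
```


recursive_sum([31, 1, 63, 100, 33, 9])
= 31 + recursive_sum([1, 63, 100, 33, 9])
= 31 + 1 + recursive_sum([63, 100, 33, 9])
= 31 + 1 + 63 + recursive_sum([100, 33, 9])
= 31 + 1 + 63 + 100 + recursive_sum([33, 9])
= 31 + 1 + 63 + 100 + 33 + recursive_sum([9])
= 31 + 1 + 63 + 100 + 33 + 9 + recursive_sum([])
= 31 + 1 + 63 + 100 + 33 + 9 + 0
= 237


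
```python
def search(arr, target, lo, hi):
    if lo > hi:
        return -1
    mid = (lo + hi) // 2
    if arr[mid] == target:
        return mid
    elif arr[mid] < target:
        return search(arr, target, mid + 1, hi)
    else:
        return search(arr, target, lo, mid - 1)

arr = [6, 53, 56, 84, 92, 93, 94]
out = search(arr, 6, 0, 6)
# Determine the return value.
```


search(arr, 6, 0, 6)
lo=0, hi=6, mid=3, arr[mid]=84
84 > 6, search left half
lo=0, hi=2, mid=1, arr[mid]=53
53 > 6, search left half
lo=0, hi=0, mid=0, arr[mid]=6
arr[0] == 6, found at index 0
= 0


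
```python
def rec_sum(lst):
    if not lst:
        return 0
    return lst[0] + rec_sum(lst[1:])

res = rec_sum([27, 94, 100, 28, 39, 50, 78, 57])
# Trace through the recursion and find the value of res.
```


rec_sum([27, 94, 100, 28, 39, 50, 78, 57])
= 27 + rec_sum([94, 100, 28, 39, 50, 78, 57])
= 27 + 94 + rec_sum([100, 28, 39, 50, 78, 57])
= 27 + 94 + 100 + rec_sum([28, 39, 50, 78, 57])
= 27 + 94 + 100 + 28 + rec_sum([39, 50, 78, 57])
= 27 + 94 + 100 + 28 + 39 + rec_sum([50, 78, 57])
= 27 + 94 + 100 + 28 + 39 + 50 + rec_sum([78, 57])
= 27 + 94 + 100 + 28 + 39 + 50 + 78 + rec_sum([57])
= 27 + 94 + 100 + 28 + 39 + 50 + 78 + 57 + rec_sum([])
= 27 + 94 + 100 + 28 + 39 + 50 + 78 + 57 + 0
= 473


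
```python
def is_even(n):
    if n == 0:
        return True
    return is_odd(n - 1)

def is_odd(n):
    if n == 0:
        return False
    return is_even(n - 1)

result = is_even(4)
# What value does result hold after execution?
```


is_even(4)
= is_odd(3)
= is_even(2)
= is_odd(1)
= is_even(0)
n == 0: return True
= True


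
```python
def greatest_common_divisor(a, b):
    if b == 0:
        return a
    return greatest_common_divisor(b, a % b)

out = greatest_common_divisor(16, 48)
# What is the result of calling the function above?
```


greatest_common_divisor(16, 48)
= greatest_common_divisor(48, 16 % 48) = greatest_common_divisor(48, 16)
= greatest_common_divisor(16, 48 % 16) = greatest_common_divisor(16, 0)
b == 0, return a = 16


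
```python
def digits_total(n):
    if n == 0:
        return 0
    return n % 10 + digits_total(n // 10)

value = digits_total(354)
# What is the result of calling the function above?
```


digits_total(354)
= 4 + digits_total(35)
= 4 + 5 + digits_total(3)
= 4 + 5 + 3 + digits_total(0)
= 4 + 5 + 3 + 0
= 12


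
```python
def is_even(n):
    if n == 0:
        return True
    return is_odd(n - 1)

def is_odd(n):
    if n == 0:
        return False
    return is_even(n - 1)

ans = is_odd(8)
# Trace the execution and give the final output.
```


is_odd(8)
= is_even(7)
= is_odd(6)
= is_even(5)
= is_odd(4)
= is_even(3)
= is_odd(2)
= is_even(1)
= is_odd(0)
n == 0: return False
= False


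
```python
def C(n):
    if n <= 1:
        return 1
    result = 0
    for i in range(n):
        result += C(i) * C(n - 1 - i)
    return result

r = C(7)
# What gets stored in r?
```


C(7)
= sum of C(i) * C(7-1-i) for i in 0..6
First compute sub-values bottom-up:
  C(0) = 1, C(1) = 1
  C(2) = 1*1 + 1*1 = 2
  C(3) = 1*2 + 1*1 + 2*1 = 5
  C(4) = 1*5 + 1*2 + 2*1 + 5*1 = 14
  C(5) = 1*14 + 1*5 + 2*2 + 5*1 + 14*1 = 42
  C(6) = 1*42 + 1*14 + 2*5 + 5*2 + 14*1 + 42*1 = 132
Now C(7):
  C(0)*C(6) = 1*132 = 132
  C(1)*C(5) = 1*42 = 42
  C(2)*C(4) = 2*14 = 28
  C(3)*C(3) = 5*5 = 25
  C(4)*C(2) = 14*2 = 28
  C(5)*C(1) = 42*1 = 42
  C(6)*C(0) = 132*1 = 132
= 132 + 42 + 28 + 25 + 28 + 42 + 132
= 429


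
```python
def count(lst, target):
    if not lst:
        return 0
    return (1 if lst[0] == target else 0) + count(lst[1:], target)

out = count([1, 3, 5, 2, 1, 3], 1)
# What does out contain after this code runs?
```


count([1, 3, 5, 2, 1, 3], 1)
lst[0]=1 == 1: 1 + count([3, 5, 2, 1, 3], 1)
lst[0]=3 != 1: 0 + count([5, 2, 1, 3], 1)
lst[0]=5 != 1: 0 + count([2, 1, 3], 1)
lst[0]=2 != 1: 0 + count([1, 3], 1)
lst[0]=1 == 1: 1 + count([3], 1)
lst[0]=3 != 1: 0 + count([], 1)
= 2


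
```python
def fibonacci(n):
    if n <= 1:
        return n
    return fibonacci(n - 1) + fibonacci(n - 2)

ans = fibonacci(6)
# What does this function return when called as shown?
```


fibonacci(6)
= fibonacci(5) + fibonacci(4)
= (fibonacci(4) + fibonacci(3)) + fibonacci(4)
Computing bottom-up: fibonacci(0)=0, fibonacci(1)=1, fibonacci(2)=1, fibonacci(3)=2, fibonacci(4)=3, fibonacci(5)=5, fibonacci(6)=8
= 8


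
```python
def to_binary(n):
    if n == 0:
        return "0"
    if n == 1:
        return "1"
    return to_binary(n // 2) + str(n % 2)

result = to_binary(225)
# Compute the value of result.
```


to_binary(225)
= to_binary(112) + "1"
= to_binary(56) + "0" + "1"
= to_binary(28) + "0" + "0" + "1"
= to_binary(14) + "0" + "0" + "0" + "1"
= to_binary(7) + "0" + "0" + "0" + "0" + "1"
= to_binary(3) + "1" + "0" + "0" + "0" + "0" + "1"
= to_binary(1) + "1" + "1" + "0" + "0" + "0" + "0" + "1"
= "1" + "1" + "1" + "0" + "0" + "0" + "0" + "1"
= "11100001"


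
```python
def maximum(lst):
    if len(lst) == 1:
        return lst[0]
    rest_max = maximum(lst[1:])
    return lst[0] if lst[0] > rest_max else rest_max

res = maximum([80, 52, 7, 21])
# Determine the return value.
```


maximum([80, 52, 7, 21])
= compare 80 with maximum([52, 7, 21])
= compare 52 with maximum([7, 21])
= compare 7 with maximum([21])
Base: maximum([21]) = 21
compare 7 with 21: max = 21
compare 52 with 21: max = 52
compare 80 with 52: max = 80
= 80


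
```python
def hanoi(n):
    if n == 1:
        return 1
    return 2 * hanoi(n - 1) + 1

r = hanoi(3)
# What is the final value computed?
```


hanoi(3)
= 2 * hanoi(2) + 1
= 2 * (2 * hanoi(1) + 1) + 1
Now compute bottom-up:
hanoi(1) = 1
hanoi(2) = 2 * 1 + 1 = 3
hanoi(3) = 2 * 3 + 1 = 7
= 7


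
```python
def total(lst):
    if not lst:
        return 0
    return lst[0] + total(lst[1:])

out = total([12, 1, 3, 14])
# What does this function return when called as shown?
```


total([12, 1, 3, 14])
= 12 + total([1, 3, 14])
= 12 + 1 + total([3, 14])
= 12 + 1 + 3 + total([14])
= 12 + 1 + 3 + 14 + total([])
= 12 + 1 + 3 + 14 + 0
= 30


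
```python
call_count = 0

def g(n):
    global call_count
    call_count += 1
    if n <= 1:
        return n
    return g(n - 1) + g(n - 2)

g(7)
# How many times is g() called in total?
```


g(7) calls g(6) and g(5); each non-base call branches into two more.
Let C(k) = total number of calls made by g(k), including the call to g(k) itself.
Base cases: C(0) = 1, C(1) = 1
Recurrence: C(k) = 1 + C(k-1) + C(k-2)
  C(2) = 1 + C(1) + C(0) = 1 + 1 + 1 = 3
  C(3) = 1 + C(2) + C(1) = 1 + 3 + 1 = 5
  C(4) = 1 + C(3) + C(2) = 1 + 5 + 3 = 9
  C(5) = 1 + C(4) + C(3) = 1 + 9 + 5 = 15
  C(6) = 1 + C(5) + C(4) = 1 + 15 + 9 = 25
  C(7) = 1 + C(6) + C(5) = 1 + 25 + 15 = 41
Total calls = C(7) = 41


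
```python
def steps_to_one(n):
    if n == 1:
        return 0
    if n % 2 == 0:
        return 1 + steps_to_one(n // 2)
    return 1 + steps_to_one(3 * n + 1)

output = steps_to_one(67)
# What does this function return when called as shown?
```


steps_to_one(67)
67 is odd -> 3*67+1 = 202 -> steps_to_one(202)
202 is even -> steps_to_one(101)
101 is odd -> 3*101+1 = 304 -> steps_to_one(304)
304 is even -> steps_to_one(152)
152 is even -> steps_to_one(76)
76 is even -> steps_to_one(38)
38 is even -> steps_to_one(19)
19 is odd -> 3*19+1 = 58 -> steps_to_one(58)
58 is even -> steps_to_one(29)
29 is odd -> 3*29+1 = 88 -> steps_to_one(88)
88 is even -> steps_to_one(44)
44 is even -> steps_to_one(22)
22 is even -> steps_to_one(11)
11 is odd -> 3*11+1 = 34 -> steps_to_one(34)
34 is even -> steps_to_one(17)
17 is odd -> 3*17+1 = 52 -> steps_to_one(52)
52 is even -> steps_to_one(26)
26 is even -> steps_to_one(13)
13 is odd -> 3*13+1 = 40 -> steps_to_one(40)
40 is even -> steps_to_one(20)
20 is even -> steps_to_one(10)
10 is even -> steps_to_one(5)
5 is odd -> 3*5+1 = 16 -> steps_to_one(16)
16 is even -> steps_to_one(8)
8 is even -> steps_to_one(4)
4 is even -> steps_to_one(2)
2 is even -> steps_to_one(1)
Reached 1 after 27 steps
= 27


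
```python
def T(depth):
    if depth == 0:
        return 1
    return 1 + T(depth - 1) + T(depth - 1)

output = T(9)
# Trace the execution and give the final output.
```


T(9)
= 1 + T(8) + T(8)
= 1 + 2 * T(8)
T(k) = 2^(k+1) - 1
T(0) = 1
T(1) = 3
T(2) = 7
T(3) = 15
T(4) = 31
T(9) = 2^10 - 1 = 1023


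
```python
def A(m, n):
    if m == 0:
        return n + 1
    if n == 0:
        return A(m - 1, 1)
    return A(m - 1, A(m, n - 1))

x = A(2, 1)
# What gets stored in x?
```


A(2, 1)
= A(1, A(2, 0))
First compute A(2, 0) = 3
= A(1, 3)
= 5


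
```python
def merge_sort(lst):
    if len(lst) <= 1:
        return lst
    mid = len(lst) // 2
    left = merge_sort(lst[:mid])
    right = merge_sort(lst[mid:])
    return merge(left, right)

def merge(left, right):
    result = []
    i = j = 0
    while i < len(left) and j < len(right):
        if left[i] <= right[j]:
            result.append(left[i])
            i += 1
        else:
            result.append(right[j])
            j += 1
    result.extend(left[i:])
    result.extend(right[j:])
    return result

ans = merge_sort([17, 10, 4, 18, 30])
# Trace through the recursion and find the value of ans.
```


merge_sort([17, 10, 4, 18, 30])
Split into [17, 10] and [4, 18, 30]
Left sorted: [10, 17]
Right sorted: [4, 18, 30]
Merge [10, 17] and [4, 18, 30]
= [4, 10, 17, 18, 30]


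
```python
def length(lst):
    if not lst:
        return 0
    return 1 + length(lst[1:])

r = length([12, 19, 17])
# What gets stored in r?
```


length([12, 19, 17])
= 1 + length([19, 17])
= 1 + 1 + length([17])
= 1 + 1 + 1 + length([])
= 1 + 1 + 1 + 0
= 3


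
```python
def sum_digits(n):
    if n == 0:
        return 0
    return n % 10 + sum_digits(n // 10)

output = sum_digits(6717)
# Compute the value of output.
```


sum_digits(6717)
= 7 + sum_digits(671)
= 7 + 1 + sum_digits(67)
= 7 + 1 + 7 + sum_digits(6)
= 7 + 1 + 7 + 6 + sum_digits(0)
= 7 + 1 + 7 + 6 + 0
= 21


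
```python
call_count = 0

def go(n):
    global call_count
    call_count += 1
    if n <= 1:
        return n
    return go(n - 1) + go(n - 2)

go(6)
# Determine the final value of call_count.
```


go(6) calls go(5) and go(4); each non-base call branches into two more.
Let C(k) = total number of calls made by go(k), including the call to go(k) itself.
Base cases: C(0) = 1, C(1) = 1
Recurrence: C(k) = 1 + C(k-1) + C(k-2)
  C(2) = 1 + C(1) + C(0) = 1 + 1 + 1 = 3
  C(3) = 1 + C(2) + C(1) = 1 + 3 + 1 = 5
  C(4) = 1 + C(3) + C(2) = 1 + 5 + 3 = 9
  C(5) = 1 + C(4) + C(3) = 1 + 9 + 5 = 15
  C(6) = 1 + C(5) + C(4) = 1 + 15 + 9 = 25
Total calls = C(6) = 25


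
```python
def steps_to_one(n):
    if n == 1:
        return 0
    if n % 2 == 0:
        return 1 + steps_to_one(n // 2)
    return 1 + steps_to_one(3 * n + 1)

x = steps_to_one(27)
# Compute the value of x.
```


steps_to_one(27)
27 is odd -> 3*27+1 = 82 -> steps_to_one(82)
82 is even -> steps_to_one(41)
41 is odd -> 3*41+1 = 124 -> steps_to_one(124)
124 is even -> steps_to_one(62)
62 is even -> steps_to_one(31)
31 is odd -> 3*31+1 = 94 -> steps_to_one(94)
94 is even -> steps_to_one(47)
47 is odd -> 3*47+1 = 142 -> steps_to_one(142)
142 is even -> steps_to_one(71)
71 is odd -> 3*71+1 = 214 -> steps_to_one(214)
214 is even -> steps_to_one(107)
107 is odd -> 3*107+1 = 322 -> steps_to_one(322)
322 is even -> steps_to_one(161)
161 is odd -> 3*161+1 = 484 -> steps_to_one(484)
484 is even -> steps_to_one(242)
242 is even -> steps_to_one(121)
121 is odd -> 3*121+1 = 364 -> steps_to_one(364)
364 is even -> steps_to_one(182)
182 is even -> steps_to_one(91)
91 is odd -> 3*91+1 = 274 -> steps_to_one(274)
274 is even -> steps_to_one(137)
137 is odd -> 3*137+1 = 412 -> steps_to_one(412)
412 is even -> steps_to_one(206)
206 is even -> steps_to_one(103)
103 is odd -> 3*103+1 = 310 -> steps_to_one(310)
310 is even -> steps_to_one(155)
155 is odd -> 3*155+1 = 466 -> steps_to_one(466)
466 is even -> steps_to_one(233)
233 is odd -> 3*233+1 = 700 -> steps_to_one(700)
700 is even -> steps_to_one(350)
350 is even -> steps_to_one(175)
175 is odd -> 3*175+1 = 526 -> steps_to_one(526)
526 is even -> steps_to_one(263)
263 is odd -> 3*263+1 = 790 -> steps_to_one(790)
790 is even -> steps_to_one(395)
395 is odd -> 3*395+1 = 1186 -> steps_to_one(1186)
1186 is even -> steps_to_one(593)
593 is odd -> 3*593+1 = 1780 -> steps_to_one(1780)
1780 is even -> steps_to_one(890)
890 is even -> steps_to_one(445)
445 is odd -> 3*445+1 = 1336 -> steps_to_one(1336)
1336 is even -> steps_to_one(668)
668 is even -> steps_to_one(334)
334 is even -> steps_to_one(167)
167 is odd -> 3*167+1 = 502 -> steps_to_one(502)
502 is even -> steps_to_one(251)
251 is odd -> 3*251+1 = 754 -> steps_to_one(754)
754 is even -> steps_to_one(377)
377 is odd -> 3*377+1 = 1132 -> steps_to_one(1132)
1132 is even -> steps_to_one(566)
566 is even -> steps_to_one(283)
283 is odd -> 3*283+1 = 850 -> steps_to_one(850)
850 is even -> steps_to_one(425)
425 is odd -> 3*425+1 = 1276 -> steps_to_one(1276)
1276 is even -> steps_to_one(638)
638 is even -> steps_to_one(319)
319 is odd -> 3*319+1 = 958 -> steps_to_one(958)
958 is even -> steps_to_one(479)
479 is odd -> 3*479+1 = 1438 -> steps_to_one(1438)
1438 is even -> steps_to_one(719)
719 is odd -> 3*719+1 = 2158 -> steps_to_one(2158)
2158 is even -> steps_to_one(1079)
1079 is odd -> 3*1079+1 = 3238 -> steps_to_one(3238)
3238 is even -> steps_to_one(1619)
1619 is odd -> 3*1619+1 = 4858 -> steps_to_one(4858)
4858 is even -> steps_to_one(2429)
2429 is odd -> 3*2429+1 = 7288 -> steps_to_one(7288)
7288 is even -> steps_to_one(3644)
3644 is even -> steps_to_one(1822)
1822 is even -> steps_to_one(911)
911 is odd -> 3*911+1 = 2734 -> steps_to_one(2734)
2734 is even -> steps_to_one(1367)
1367 is odd -> 3*1367+1 = 4102 -> steps_to_one(4102)
4102 is even -> steps_to_one(2051)
2051 is odd -> 3*2051+1 = 6154 -> steps_to_one(6154)
6154 is even -> steps_to_one(3077)
3077 is odd -> 3*3077+1 = 9232 -> steps_to_one(9232)
9232 is even -> steps_to_one(4616)
4616 is even -> steps_to_one(2308)
2308 is even -> steps_to_one(1154)
1154 is even -> steps_to_one(577)
577 is odd -> 3*577+1 = 1732 -> steps_to_one(1732)
1732 is even -> steps_to_one(866)
866 is even -> steps_to_one(433)
433 is odd -> 3*433+1 = 1300 -> steps_to_one(1300)
1300 is even -> steps_to_one(650)
650 is even -> steps_to_one(325)
325 is odd -> 3*325+1 = 976 -> steps_to_one(976)
976 is even -> steps_to_one(488)
488 is even -> steps_to_one(244)
244 is even -> steps_to_one(122)
122 is even -> steps_to_one(61)
61 is odd -> 3*61+1 = 184 -> steps_to_one(184)
184 is even -> steps_to_one(92)
92 is even -> steps_to_one(46)
46 is even -> steps_to_one(23)
23 is odd -> 3*23+1 = 70 -> steps_to_one(70)
70 is even -> steps_to_one(35)
35 is odd -> 3*35+1 = 106 -> steps_to_one(106)
106 is even -> steps_to_one(53)
53 is odd -> 3*53+1 = 160 -> steps_to_one(160)
160 is even -> steps_to_one(80)
80 is even -> steps_to_one(40)
40 is even -> steps_to_one(20)
20 is even -> steps_to_one(10)
10 is even -> steps_to_one(5)
5 is odd -> 3*5+1 = 16 -> steps_to_one(16)
16 is even -> steps_to_one(8)
8 is even -> steps_to_one(4)
4 is even -> steps_to_one(2)
2 is even -> steps_to_one(1)
Reached 1 after 111 steps
= 111
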